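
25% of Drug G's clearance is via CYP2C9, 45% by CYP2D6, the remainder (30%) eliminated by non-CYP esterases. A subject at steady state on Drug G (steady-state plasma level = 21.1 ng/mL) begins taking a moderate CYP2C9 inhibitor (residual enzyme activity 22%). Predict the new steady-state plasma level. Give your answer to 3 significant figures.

The CYP2C9 pathway (25% of clearance) falls to 0.22× activity: 0.25 × 0.22 = 0.055.
CYP2D6 (45%) and the residual 30% are unaffected.
CL_new/CL_old = 0.055 + 0.45 + 0.3 = 0.805.
New steady-state plasma level = baseline ÷ relative clearance = 21.1 / 0.805 = 26.2 ng/mL.

26.2 ng/mL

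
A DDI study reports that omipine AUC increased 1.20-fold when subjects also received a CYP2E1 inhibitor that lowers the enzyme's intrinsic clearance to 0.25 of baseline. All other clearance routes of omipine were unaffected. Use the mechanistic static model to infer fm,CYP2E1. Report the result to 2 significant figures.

Let fm be the CYP2E1 fraction. New clearance relative to baseline = fm × 0.25 + (1 − fm).
AUC ratio = 1 / (new CL fraction), so new CL fraction = 1 / 1.20 = 0.8333.
fm × 0.25 + 1 − fm = 0.8333  ⇒  fm × (0.25 − 1) = −0.1667  ⇒  fm = 0.22.

0.22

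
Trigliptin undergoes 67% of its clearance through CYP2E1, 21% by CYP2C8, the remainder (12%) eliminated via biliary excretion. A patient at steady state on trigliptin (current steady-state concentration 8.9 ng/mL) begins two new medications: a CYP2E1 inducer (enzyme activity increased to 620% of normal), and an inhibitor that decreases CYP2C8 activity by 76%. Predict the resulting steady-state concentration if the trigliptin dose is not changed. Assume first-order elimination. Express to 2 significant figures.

2.1 ng/mL

The CYP2E1 pathway (67% of clearance) rises to 6.2× activity: 0.67 × 6.2 = 4.154.
The CYP2C8 pathway (21% of clearance) is reduced to 0.24× activity: 0.21 × 0.24 = 0.0504.
Non-CYP routes (12%) are unchanged.
New clearance relative to baseline: 4.154 + 0.0504 + 0.12 = 4.3244.
New steady-state concentration = 8.9 / 4.3244 = 2.1 ng/mL (concentration scales inversely with clearance).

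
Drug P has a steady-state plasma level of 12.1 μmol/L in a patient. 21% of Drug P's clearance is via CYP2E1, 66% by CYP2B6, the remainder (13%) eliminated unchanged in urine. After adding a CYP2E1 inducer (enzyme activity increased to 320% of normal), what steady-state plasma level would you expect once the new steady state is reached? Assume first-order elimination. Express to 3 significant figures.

8.28 μmol/L

The CYP2E1 pathway (21% of clearance) is boosted to 3.2× activity: 0.21 × 3.2 = 0.672.
CYP2B6 (66%) and the residual 13% are unaffected.
New clearance relative to baseline: 0.672 + 0.66 + 0.13 = 1.462.
Steady-state plasma level ∝ 1/CL, so new value = 12.1 / 1.462 = 8.28 μmol/L.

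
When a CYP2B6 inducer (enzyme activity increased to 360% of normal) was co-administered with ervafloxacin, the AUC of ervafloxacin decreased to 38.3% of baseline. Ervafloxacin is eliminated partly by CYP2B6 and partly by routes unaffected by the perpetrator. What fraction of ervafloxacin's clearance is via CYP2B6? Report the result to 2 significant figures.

0.62

Call the CYP2B6 fraction fm. After the interaction, CL_new/CL_old = fm × 3.6 + (1 − fm).
AUC ratio = 1 / (new CL fraction), so new CL fraction = 1 / 0.383 = 2.611.
fm × 3.6 + 1 − fm = 2.611  ⇒  fm × (3.6 − 1) = 1.611  ⇒  fm = 0.62.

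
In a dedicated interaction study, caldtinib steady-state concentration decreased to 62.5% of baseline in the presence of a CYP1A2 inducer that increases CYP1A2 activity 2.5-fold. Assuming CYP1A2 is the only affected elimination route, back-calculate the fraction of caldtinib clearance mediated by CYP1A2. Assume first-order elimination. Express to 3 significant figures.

CL'/CL = 1 / 0.625 = 1.6
2.5·fm + (1 − fm) = 1.6
fm = (1.6 − 1) / (2.5 − 1) = 0.400

0.400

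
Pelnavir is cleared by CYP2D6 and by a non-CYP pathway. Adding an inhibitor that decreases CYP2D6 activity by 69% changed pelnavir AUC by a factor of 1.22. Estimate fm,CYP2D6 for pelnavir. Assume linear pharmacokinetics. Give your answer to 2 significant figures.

0.26

Write x for the fraction cleared via CYP2D6. The observed AUC change means clearance fell to 1/1.22 = 0.8197 of baseline.
Setting x·0.31 + (1 − x) = 0.8197 and solving: x = (0.8197 − 1)/(0.31 − 1) = 0.26.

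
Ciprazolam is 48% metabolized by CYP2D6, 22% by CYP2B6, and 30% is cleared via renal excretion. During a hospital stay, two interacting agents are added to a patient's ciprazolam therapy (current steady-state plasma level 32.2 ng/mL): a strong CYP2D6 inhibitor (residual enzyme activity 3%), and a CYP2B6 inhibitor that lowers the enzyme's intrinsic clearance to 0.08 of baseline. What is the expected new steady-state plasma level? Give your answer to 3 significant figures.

CYP2D6: 0.48 × 0.03 = 0.0144
CYP2B6: 0.22 × 0.08 = 0.0176
Other: 0.3 (unchanged)
CL_new/CL_old = 0.0144 + 0.0176 + 0.3 = 0.332.
Dividing the baseline by the relative clearance: 32.2 / 0.332 = 97.0 ng/mL.

97.0 ng/mL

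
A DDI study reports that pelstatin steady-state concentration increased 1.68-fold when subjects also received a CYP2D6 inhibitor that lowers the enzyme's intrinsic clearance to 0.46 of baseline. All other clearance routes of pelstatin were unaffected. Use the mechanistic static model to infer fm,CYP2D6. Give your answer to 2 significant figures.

0.75

CL'/CL = 1 / 1.68 = 0.5952
0.46·fm + (1 − fm) = 0.5952
fm = (0.5952 − 1) / (0.46 − 1) = 0.75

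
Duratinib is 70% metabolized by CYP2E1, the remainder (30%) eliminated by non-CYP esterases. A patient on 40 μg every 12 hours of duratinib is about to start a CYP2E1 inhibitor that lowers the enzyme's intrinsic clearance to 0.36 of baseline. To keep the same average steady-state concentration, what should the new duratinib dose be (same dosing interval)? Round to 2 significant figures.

The CYP2E1 pathway (70% of clearance) is reduced to 0.36× activity: 0.7 × 0.36 = 0.252.
The remaining 30% of clearance is unaffected.
CL_new/CL_old = 0.252 + 0.3 = 0.552.
Css,avg = (dose rate)/CL, so holding Css fixed requires dose ∝ CL: 40 × 0.552 = 22 μg.

22 μg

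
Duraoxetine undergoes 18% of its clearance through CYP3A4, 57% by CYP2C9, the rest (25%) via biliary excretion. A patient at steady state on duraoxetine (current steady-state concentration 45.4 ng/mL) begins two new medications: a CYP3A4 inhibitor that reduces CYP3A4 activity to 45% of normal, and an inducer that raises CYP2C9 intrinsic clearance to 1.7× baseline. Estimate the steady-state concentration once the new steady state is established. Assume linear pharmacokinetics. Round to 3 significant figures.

34.9 ng/mL

The CYP3A4 pathway (18% of clearance) falls to 0.45× activity: 0.18 × 0.45 = 0.081.
The CYP2C9 pathway (57% of clearance) increases to 1.7× activity: 0.57 × 1.7 = 0.969.
The remaining 25% of clearance is unaffected.
CL_new/CL_old = 0.081 + 0.969 + 0.25 = 1.3.
Dividing the baseline by the relative clearance: 45.4 / 1.3 = 34.9 ng/mL.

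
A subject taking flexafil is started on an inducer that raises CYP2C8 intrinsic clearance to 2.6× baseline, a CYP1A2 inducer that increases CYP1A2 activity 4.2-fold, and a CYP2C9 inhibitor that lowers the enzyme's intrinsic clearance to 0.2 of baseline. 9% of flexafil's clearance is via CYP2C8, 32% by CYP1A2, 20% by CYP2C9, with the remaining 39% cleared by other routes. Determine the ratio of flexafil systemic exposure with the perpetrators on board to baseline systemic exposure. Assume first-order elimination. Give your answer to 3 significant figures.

The CYP2C8 pathway (9% of clearance) increases to 2.6× activity: 0.09 × 2.6 = 0.234.
The CYP1A2 pathway (32% of clearance) is boosted to 4.2× activity: 0.32 × 4.2 = 1.344.
The CYP2C9 pathway (20% of clearance) falls to 0.2× activity: 0.2 × 0.2 = 0.04.
Non-CYP routes (39%) are unchanged.
CL_new/CL_old = 0.234 + 1.344 + 0.04 + 0.39 = 2.008.
Net systemic exposure ratio = 1 / 2.008 = 0.498.

0.498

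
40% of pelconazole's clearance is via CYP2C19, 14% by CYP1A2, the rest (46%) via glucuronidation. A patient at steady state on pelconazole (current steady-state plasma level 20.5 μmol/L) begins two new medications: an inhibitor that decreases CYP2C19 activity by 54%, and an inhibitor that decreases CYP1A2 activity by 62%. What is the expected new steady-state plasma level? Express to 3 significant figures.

The CYP2C19 pathway (40% of clearance) falls to 0.46× activity: 0.4 × 0.46 = 0.184.
The CYP1A2 pathway (14% of clearance) falls to 0.38× activity: 0.14 × 0.38 = 0.0532.
Non-CYP routes (46%) are unchanged.
New clearance relative to baseline: 0.184 + 0.0532 + 0.46 = 0.6972.
New steady-state plasma level = 20.5 / 0.6972 = 29.4 μmol/L (concentration scales inversely with clearance).

29.4 μmol/L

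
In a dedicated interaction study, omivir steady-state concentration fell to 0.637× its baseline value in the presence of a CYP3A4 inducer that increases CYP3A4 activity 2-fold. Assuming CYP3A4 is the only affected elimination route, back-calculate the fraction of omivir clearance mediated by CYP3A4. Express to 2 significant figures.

CL'/CL = 1 / 0.637 = 1.57
2·fm + (1 − fm) = 1.57
fm = (1.57 − 1) / (2 − 1) = 0.57

0.57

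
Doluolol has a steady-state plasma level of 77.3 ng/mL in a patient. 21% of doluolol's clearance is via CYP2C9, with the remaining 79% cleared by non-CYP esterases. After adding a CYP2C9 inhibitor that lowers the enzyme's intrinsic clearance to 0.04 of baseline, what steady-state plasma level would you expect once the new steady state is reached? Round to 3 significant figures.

96.8 ng/mL

The CYP2C9 pathway (21% of clearance) falls to 0.04× activity: 0.21 × 0.04 = 0.0084.
Non-CYP routes (79%) are unchanged.
CL_new/CL_old = 0.0084 + 0.79 = 0.7984.
With dosing unchanged, steady-state plasma level scales as 1/CL: 77.3 / 0.7984 = 96.8 ng/mL.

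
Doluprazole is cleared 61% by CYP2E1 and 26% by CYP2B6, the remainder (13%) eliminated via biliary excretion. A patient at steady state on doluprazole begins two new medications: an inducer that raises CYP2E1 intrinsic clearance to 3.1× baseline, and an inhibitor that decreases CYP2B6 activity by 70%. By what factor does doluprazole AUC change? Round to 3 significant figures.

0.476

CYP2E1: 0.61 × 3.1 = 1.891
CYP2B6: 0.26 × 0.3 = 0.078
Other: 0.13 (unchanged)
Relative clearance = 1.891 + 0.078 + 0.13 = 2.099.
AUC ∝ 1/CL: fold-change = 1 / 2.099 = 0.476.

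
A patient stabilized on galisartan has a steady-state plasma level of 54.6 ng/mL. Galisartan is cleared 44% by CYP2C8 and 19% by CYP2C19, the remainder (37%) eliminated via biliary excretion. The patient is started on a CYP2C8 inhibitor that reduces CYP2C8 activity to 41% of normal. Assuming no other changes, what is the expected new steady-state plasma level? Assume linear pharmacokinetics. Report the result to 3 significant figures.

73.7 ng/mL

The CYP2C8 pathway (44% of clearance) drops to 0.41× activity: 0.44 × 0.41 = 0.1804.
CYP2C19 (19%) and the residual 37% are unaffected.
New clearance relative to baseline: 0.1804 + 0.19 + 0.37 = 0.7404.
With dosing unchanged, steady-state plasma level scales as 1/CL: 54.6 / 0.7404 = 73.7 ng/mL.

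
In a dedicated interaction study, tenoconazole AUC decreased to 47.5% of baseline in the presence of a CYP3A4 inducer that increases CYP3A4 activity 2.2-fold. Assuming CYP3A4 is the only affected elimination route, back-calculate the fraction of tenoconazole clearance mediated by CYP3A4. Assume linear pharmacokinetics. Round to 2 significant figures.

0.92

Write x for the fraction cleared via CYP3A4. The observed AUC change means clearance rose to 1/0.475 = 2.105 of baseline.
Only the CYP3A4 route changed, so 2.105 = x·2.2 + (1 − x), giving x = 0.92.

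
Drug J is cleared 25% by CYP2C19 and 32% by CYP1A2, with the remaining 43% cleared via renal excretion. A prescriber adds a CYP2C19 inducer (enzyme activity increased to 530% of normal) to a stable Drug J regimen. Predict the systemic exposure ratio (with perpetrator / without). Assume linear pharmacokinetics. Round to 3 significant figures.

0.482

The CYP2C19 pathway (25% of clearance) increases to 5.3× activity: 0.25 × 5.3 = 1.325.
CYP1A2 (32%) and the residual 43% are unaffected.
CL_new/CL_old = 1.325 + 0.32 + 0.43 = 2.075.
Systemic exposure is inversely proportional to clearance, so the fold-change is 1 / 2.075 = 0.482.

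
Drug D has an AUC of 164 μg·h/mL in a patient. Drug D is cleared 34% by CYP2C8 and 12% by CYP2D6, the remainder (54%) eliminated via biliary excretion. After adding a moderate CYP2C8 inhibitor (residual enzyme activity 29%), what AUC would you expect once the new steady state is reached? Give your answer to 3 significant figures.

CYP2C8: 0.34 × 0.29 = 0.0986
CYP2D6: 0.12 (unchanged)
Other: 0.54 (unchanged)
New clearance relative to baseline: 0.0986 + 0.12 + 0.54 = 0.7586.
With dosing unchanged, AUC scales as 1/CL: 164 / 0.7586 = 216 μg·h/mL.

216 μg·h/mL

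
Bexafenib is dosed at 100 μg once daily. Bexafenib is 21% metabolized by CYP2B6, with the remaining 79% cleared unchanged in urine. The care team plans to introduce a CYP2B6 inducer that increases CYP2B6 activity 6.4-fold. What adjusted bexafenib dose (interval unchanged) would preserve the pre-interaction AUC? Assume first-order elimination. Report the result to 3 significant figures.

213 μg

CYP2B6: 0.21 × 6.4 = 1.344
Other: 0.79 (unchanged)
New clearance relative to baseline: 1.344 + 0.79 = 2.134.
Exposure is unchanged when dose changes in proportion to clearance. New dose = 100 μg × 2.134 = 213 μg.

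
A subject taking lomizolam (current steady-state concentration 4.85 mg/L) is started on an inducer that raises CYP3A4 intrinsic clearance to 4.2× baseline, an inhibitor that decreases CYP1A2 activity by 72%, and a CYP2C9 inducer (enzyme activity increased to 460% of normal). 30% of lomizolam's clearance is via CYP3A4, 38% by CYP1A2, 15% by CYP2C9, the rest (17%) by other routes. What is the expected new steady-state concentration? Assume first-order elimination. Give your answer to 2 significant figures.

The CYP3A4 pathway (30% of clearance) increases to 4.2× activity: 0.3 × 4.2 = 1.26.
The CYP1A2 pathway (38% of clearance) is reduced to 0.28× activity: 0.38 × 0.28 = 0.1064.
The CYP2C9 pathway (15% of clearance) increases to 4.6× activity: 0.15 × 4.6 = 0.69.
The remaining 17% of clearance is unaffected.
Relative clearance = 1.26 + 0.1064 + 0.69 + 0.17 = 2.2264.
Dividing the baseline by the relative clearance: 4.85 / 2.2264 = 2.2 mg/L.

2.2 mg/L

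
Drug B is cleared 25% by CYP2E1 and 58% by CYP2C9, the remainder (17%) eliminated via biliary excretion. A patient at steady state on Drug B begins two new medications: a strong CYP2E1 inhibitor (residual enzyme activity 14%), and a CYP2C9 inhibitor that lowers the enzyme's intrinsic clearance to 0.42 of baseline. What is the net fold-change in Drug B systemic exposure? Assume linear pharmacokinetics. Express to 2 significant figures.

2.2

CYP2E1: 0.25 × 0.14 = 0.035
CYP2C9: 0.58 × 0.42 = 0.2436
Other: 0.17 (unchanged)
New clearance relative to baseline: 0.035 + 0.2436 + 0.17 = 0.4486.
Systemic exposure ∝ 1/CL: fold-change = 1 / 0.4486 = 2.2.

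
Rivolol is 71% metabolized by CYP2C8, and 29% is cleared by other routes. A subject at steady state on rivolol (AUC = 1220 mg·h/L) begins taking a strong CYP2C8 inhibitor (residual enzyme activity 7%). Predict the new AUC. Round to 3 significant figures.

The CYP2C8 pathway (71% of clearance) falls to 0.07× activity: 0.71 × 0.07 = 0.0497.
Non-CYP routes (29%) are unchanged.
CL_new/CL_old = 0.0497 + 0.29 = 0.3397.
New AUC = baseline ÷ relative clearance = 1220 / 0.3397 = 3.59 × 10³ mg·h/L.

3.59 × 10³ mg·h/L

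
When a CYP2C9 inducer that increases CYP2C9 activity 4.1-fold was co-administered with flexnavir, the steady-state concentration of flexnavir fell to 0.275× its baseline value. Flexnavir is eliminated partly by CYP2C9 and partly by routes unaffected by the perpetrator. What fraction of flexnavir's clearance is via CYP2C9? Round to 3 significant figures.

0.850

CL'/CL = 1 / 0.275 = 3.636
4.1·fm + (1 − fm) = 3.636
fm = (3.636 − 1) / (4.1 − 1) = 0.850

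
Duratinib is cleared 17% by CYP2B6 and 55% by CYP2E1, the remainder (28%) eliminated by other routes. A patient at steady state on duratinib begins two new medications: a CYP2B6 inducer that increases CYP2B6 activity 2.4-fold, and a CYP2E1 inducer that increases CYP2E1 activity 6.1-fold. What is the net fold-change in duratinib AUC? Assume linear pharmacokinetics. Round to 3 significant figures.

0.247

CYP2B6: 0.17 × 2.4 = 0.408
CYP2E1: 0.55 × 6.1 = 3.355
Other: 0.28 (unchanged)
Relative clearance = 0.408 + 3.355 + 0.28 = 4.043.
AUC ∝ 1/CL: fold-change = 1 / 4.043 = 0.247.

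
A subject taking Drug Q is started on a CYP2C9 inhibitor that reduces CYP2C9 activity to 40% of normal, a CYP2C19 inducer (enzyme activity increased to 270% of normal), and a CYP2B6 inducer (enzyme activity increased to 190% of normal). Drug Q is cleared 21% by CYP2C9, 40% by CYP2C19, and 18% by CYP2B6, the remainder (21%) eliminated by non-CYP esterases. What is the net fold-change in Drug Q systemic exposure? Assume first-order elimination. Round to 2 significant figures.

The CYP2C9 pathway (21% of clearance) is reduced to 0.4× activity: 0.21 × 0.4 = 0.084.
The CYP2C19 pathway (40% of clearance) rises to 2.7× activity: 0.4 × 2.7 = 1.08.
The CYP2B6 pathway (18% of clearance) increases to 1.9× activity: 0.18 × 1.9 = 0.342.
The remaining 21% of clearance is unaffected.
Relative clearance = 0.084 + 1.08 + 0.342 + 0.21 = 1.716.
Systemic exposure ∝ 1/CL: fold-change = 1 / 1.716 = 0.58.

0.58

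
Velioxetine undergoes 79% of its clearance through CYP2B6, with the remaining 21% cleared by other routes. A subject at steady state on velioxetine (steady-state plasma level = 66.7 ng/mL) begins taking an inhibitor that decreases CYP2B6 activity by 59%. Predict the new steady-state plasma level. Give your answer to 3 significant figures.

The CYP2B6 pathway (79% of clearance) is reduced to 0.41× activity: 0.79 × 0.41 = 0.3239.
The remaining 21% of clearance is unaffected.
CL_new/CL_old = 0.3239 + 0.21 = 0.5339.
Steady-state plasma level ∝ 1/CL, so new value = 66.7 / 0.5339 = 125 ng/mL.

125 ng/mL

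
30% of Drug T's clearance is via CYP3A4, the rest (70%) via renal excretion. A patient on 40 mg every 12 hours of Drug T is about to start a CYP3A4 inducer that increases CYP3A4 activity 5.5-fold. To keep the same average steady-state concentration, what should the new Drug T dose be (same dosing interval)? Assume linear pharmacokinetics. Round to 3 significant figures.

94.0 mg

CYP3A4: 0.3 × 5.5 = 1.65
Other: 0.7 (unchanged)
New clearance relative to baseline: 1.65 + 0.7 = 2.35.
Exposure is unchanged when dose changes in proportion to clearance. New dose = 40 mg × 2.35 = 94.0 mg.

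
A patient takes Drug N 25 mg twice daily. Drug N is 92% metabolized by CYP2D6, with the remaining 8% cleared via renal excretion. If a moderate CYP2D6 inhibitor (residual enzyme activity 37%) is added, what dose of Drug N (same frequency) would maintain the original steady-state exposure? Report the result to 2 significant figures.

11 mg

The CYP2D6 pathway (92% of clearance) drops to 0.37× activity: 0.92 × 0.37 = 0.3404.
The remaining 8% of clearance is unaffected.
CL_new/CL_old = 0.3404 + 0.08 = 0.4204.
To maintain the same steady-state level, dose must scale with clearance: new dose = 25 × 0.4204 = 11 mg.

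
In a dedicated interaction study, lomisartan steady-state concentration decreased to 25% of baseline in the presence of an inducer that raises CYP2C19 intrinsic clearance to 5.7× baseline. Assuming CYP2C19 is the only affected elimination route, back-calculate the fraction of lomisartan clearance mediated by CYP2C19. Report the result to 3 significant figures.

Write x for the fraction cleared via CYP2C19. The observed steady-state concentration change means clearance rose to 1/0.250 = 4 of baseline.
Only the CYP2C19 route changed, so 4 = x·5.7 + (1 − x), giving x = 0.638.

0.638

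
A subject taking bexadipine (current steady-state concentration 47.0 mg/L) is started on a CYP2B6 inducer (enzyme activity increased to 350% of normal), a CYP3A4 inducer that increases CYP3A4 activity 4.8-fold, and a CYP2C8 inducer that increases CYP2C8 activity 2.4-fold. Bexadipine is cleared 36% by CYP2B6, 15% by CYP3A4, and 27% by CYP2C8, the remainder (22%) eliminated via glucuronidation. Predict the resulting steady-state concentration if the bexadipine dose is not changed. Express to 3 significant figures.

16.5 mg/L

CYP2B6: 0.36 × 3.5 = 1.26
CYP3A4: 0.15 × 4.8 = 0.72
CYP2C8: 0.27 × 2.4 = 0.648
Other: 0.22 (unchanged)
Relative clearance = 1.26 + 0.72 + 0.648 + 0.22 = 2.848.
Dividing the baseline by the relative clearance: 47.0 / 2.848 = 16.5 mg/L.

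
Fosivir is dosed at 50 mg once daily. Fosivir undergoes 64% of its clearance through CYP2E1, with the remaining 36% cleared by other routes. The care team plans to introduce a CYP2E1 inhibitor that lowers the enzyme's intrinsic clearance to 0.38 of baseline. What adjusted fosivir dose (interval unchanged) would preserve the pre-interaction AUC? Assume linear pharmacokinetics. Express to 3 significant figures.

30.2 mg

The CYP2E1 pathway (64% of clearance) falls to 0.38× activity: 0.64 × 0.38 = 0.2432.
Non-CYP routes (36%) are unchanged.
CL_new/CL_old = 0.2432 + 0.36 = 0.6032.
To maintain the same steady-state level, dose must scale with clearance: new dose = 50 × 0.6032 = 30.2 mg.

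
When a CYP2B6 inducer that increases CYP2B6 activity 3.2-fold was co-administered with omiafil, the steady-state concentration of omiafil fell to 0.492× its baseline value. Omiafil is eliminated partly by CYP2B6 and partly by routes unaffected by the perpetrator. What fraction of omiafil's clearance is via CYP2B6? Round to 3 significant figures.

0.469

CL'/CL = 1 / 0.492 = 2.033
3.2·fm + (1 − fm) = 2.033
fm = (2.033 − 1) / (3.2 − 1) = 0.469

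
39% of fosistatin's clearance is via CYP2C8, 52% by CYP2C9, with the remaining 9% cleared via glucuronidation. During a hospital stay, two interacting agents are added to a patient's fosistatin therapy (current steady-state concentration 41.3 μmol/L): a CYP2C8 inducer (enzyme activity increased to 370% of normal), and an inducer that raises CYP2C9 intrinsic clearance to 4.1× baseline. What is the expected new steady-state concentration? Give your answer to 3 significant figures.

The CYP2C8 pathway (39% of clearance) rises to 3.7× activity: 0.39 × 3.7 = 1.443.
The CYP2C9 pathway (52% of clearance) is boosted to 4.1× activity: 0.52 × 4.1 = 2.132.
The remaining 9% of clearance is unaffected.
Relative clearance = 1.443 + 2.132 + 0.09 = 3.665.
New steady-state concentration = 41.3 / 3.665 = 11.3 μmol/L (concentration scales inversely with clearance).

11.3 μmol/L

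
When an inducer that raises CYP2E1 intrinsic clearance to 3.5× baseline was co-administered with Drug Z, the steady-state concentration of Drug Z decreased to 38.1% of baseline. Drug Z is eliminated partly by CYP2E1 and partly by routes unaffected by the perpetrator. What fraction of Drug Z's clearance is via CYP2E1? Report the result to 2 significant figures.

Call the CYP2E1 fraction fm. After the interaction, CL_new/CL_old = fm × 3.5 + (1 − fm).
Steady-state concentration ratio = 1 / (new CL fraction), so new CL fraction = 1 / 0.381 = 2.625.
fm × 3.5 + 1 − fm = 2.625  ⇒  fm × (3.5 − 1) = 1.625  ⇒  fm = 0.65.

0.65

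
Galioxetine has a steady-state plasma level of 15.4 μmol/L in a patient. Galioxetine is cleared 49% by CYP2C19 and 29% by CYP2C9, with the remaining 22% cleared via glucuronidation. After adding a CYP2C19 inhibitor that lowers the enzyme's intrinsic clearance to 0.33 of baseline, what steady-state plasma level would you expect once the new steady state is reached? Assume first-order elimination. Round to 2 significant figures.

The CYP2C19 pathway (49% of clearance) drops to 0.33× activity: 0.49 × 0.33 = 0.1617.
CYP2C9 (29%) and the residual 22% are unaffected.
New clearance relative to baseline: 0.1617 + 0.29 + 0.22 = 0.6717.
Steady-state plasma level ∝ 1/CL, so new value = 15.4 / 0.6717 = 23 μmol/L.

23 μmol/L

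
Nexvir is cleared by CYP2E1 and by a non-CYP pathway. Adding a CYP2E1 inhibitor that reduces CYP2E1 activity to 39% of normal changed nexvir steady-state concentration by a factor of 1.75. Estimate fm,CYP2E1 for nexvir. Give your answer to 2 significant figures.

CL'/CL = 1 / 1.75 = 0.5714
0.39·fm + (1 − fm) = 0.5714
fm = (0.5714 − 1) / (0.39 − 1) = 0.70

0.70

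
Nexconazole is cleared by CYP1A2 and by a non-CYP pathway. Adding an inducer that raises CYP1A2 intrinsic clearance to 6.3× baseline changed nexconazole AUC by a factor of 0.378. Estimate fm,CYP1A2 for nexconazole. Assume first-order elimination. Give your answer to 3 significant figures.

CL'/CL = 1 / 0.378 = 2.646
6.3·fm + (1 − fm) = 2.646
fm = (2.646 − 1) / (6.3 − 1) = 0.310

0.310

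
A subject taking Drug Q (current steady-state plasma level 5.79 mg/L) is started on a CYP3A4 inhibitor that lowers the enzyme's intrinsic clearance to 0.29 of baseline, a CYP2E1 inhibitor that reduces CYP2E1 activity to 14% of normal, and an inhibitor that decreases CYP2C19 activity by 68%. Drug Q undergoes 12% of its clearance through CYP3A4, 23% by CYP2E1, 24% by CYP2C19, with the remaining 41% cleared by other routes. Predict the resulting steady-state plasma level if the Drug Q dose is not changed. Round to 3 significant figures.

10.5 mg/L

CYP3A4: 0.12 × 0.29 = 0.0348
CYP2E1: 0.23 × 0.14 = 0.0322
CYP2C19: 0.24 × 0.32 = 0.0768
Other: 0.41 (unchanged)
CL_new/CL_old = 0.0348 + 0.0322 + 0.0768 + 0.41 = 0.5538.
Steady-state plasma level ∝ 1/CL: new value = 5.79 / 0.5538 = 10.5 mg/L.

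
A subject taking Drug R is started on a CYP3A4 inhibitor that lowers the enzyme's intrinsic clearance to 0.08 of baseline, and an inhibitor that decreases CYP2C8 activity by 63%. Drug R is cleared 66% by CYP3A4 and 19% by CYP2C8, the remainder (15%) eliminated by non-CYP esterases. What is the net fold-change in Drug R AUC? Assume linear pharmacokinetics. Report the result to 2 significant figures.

3.7

CYP3A4: 0.66 × 0.08 = 0.0528
CYP2C8: 0.19 × 0.37 = 0.0703
Other: 0.15 (unchanged)
Relative clearance = 0.0528 + 0.0703 + 0.15 = 0.2731.
Because AUC varies inversely with clearance, the combined effect is 1 / 0.2731 = 3.7.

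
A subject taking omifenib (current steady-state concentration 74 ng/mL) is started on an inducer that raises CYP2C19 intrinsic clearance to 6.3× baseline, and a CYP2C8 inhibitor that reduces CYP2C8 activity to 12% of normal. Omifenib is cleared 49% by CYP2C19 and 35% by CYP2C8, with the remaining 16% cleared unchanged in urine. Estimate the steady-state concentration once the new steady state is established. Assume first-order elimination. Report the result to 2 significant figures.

22 ng/mL

The CYP2C19 pathway (49% of clearance) increases to 6.3× activity: 0.49 × 6.3 = 3.087.
The CYP2C8 pathway (35% of clearance) falls to 0.12× activity: 0.35 × 0.12 = 0.042.
Non-CYP routes (16%) are unchanged.
New clearance relative to baseline: 3.087 + 0.042 + 0.16 = 3.289.
Steady-state concentration ∝ 1/CL: new value = 74 / 3.289 = 22 ng/mL.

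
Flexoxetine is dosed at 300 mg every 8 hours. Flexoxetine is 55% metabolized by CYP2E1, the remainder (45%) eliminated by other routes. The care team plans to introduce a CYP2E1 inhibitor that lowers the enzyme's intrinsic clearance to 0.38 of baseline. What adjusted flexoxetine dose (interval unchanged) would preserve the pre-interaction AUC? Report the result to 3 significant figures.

198 mg

The CYP2E1 pathway (55% of clearance) drops to 0.38× activity: 0.55 × 0.38 = 0.209.
Non-CYP routes (45%) are unchanged.
New clearance relative to baseline: 0.209 + 0.45 = 0.659.
Css,avg = (dose rate)/CL, so holding Css fixed requires dose ∝ CL: 300 × 0.659 = 198 mg.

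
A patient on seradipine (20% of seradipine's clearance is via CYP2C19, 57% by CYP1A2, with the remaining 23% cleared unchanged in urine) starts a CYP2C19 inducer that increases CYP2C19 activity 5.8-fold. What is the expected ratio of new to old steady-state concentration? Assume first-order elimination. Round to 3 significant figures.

The CYP2C19 pathway (20% of clearance) rises to 5.8× activity: 0.2 × 5.8 = 1.16.
CYP1A2 (57%) and the residual 23% are unaffected.
Relative clearance = 1.16 + 0.57 + 0.23 = 1.96.
Steady-state concentration is inversely proportional to clearance, so the fold-change is 1 / 1.96 = 0.510.

0.510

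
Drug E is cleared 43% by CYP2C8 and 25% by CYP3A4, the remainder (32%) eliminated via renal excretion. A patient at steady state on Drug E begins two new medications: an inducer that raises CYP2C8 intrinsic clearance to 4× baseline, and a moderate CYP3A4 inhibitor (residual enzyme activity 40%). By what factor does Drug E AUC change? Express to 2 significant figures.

0.47

CYP2C8: 0.43 × 4 = 1.72
CYP3A4: 0.25 × 0.4 = 0.1
Other: 0.32 (unchanged)
CL_new/CL_old = 1.72 + 0.1 + 0.32 = 2.14.
Because AUC varies inversely with clearance, the combined effect is 1 / 2.14 = 0.47.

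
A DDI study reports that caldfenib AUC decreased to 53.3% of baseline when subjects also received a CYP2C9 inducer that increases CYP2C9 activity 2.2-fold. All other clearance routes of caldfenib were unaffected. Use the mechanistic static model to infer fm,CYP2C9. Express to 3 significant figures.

CL'/CL = 1 / 0.533 = 1.876
2.2·fm + (1 − fm) = 1.876
fm = (1.876 − 1) / (2.2 − 1) = 0.730

0.730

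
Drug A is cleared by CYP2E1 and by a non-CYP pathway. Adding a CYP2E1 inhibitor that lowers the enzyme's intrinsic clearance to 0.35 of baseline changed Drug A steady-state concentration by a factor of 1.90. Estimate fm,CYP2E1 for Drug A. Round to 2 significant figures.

Let fm be the CYP2E1 fraction. New clearance relative to baseline = fm × 0.35 + (1 − fm).
Steady-state concentration ratio = 1 / (new CL fraction), so new CL fraction = 1 / 1.90 = 0.5263.
fm × 0.35 + 1 − fm = 0.5263  ⇒  fm × (0.35 − 1) = −0.4737  ⇒  fm = 0.73.

0.73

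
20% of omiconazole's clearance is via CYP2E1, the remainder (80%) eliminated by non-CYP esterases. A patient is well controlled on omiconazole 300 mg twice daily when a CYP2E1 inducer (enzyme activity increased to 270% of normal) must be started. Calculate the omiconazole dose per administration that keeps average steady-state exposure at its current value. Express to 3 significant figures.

402 mg

The CYP2E1 pathway (20% of clearance) is boosted to 2.7× activity: 0.2 × 2.7 = 0.54.
The remaining 80% of clearance is unaffected.
New clearance relative to baseline: 0.54 + 0.8 = 1.34.
Exposure is unchanged when dose changes in proportion to clearance. New dose = 300 mg × 1.34 = 402 mg.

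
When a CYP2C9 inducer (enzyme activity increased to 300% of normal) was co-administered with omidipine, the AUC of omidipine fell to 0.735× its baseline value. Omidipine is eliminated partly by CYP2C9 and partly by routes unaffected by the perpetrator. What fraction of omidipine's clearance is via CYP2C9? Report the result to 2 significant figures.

Call the CYP2C9 fraction fm. After the interaction, CL_new/CL_old = fm × 3 + (1 − fm).
AUC ratio = 1 / (new CL fraction), so new CL fraction = 1 / 0.735 = 1.361.
fm × 3 + 1 − fm = 1.361  ⇒  fm × (3 − 1) = 0.3605  ⇒  fm = 0.18.

0.18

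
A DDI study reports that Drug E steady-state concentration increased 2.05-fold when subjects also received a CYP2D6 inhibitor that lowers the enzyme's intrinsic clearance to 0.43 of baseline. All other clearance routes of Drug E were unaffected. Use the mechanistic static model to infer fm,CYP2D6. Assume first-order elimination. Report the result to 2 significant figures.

Call the CYP2D6 fraction fm. After the interaction, CL_new/CL_old = fm × 0.43 + (1 − fm).
Steady-state concentration ratio = 1 / (new CL fraction), so new CL fraction = 1 / 2.05 = 0.4878.
fm × 0.43 + 1 − fm = 0.4878  ⇒  fm × (0.43 − 1) = −0.5122  ⇒  fm = 0.90.

0.90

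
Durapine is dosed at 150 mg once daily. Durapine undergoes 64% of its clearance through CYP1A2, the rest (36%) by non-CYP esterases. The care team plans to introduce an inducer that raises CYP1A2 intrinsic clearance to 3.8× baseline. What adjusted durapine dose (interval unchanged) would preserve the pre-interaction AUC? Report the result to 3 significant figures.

The CYP1A2 pathway (64% of clearance) increases to 3.8× activity: 0.64 × 3.8 = 2.432.
The remaining 36% of clearance is unaffected.
CL_new/CL_old = 2.432 + 0.36 = 2.792.
Css,avg = (dose rate)/CL, so holding Css fixed requires dose ∝ CL: 150 × 2.792 = 419 mg.

419 mg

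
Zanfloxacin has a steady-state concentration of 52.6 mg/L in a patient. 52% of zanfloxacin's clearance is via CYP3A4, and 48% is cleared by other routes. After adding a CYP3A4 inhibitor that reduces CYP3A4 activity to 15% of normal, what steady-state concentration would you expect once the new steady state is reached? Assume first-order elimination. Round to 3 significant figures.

94.3 mg/L

The CYP3A4 pathway (52% of clearance) falls to 0.15× activity: 0.52 × 0.15 = 0.078.
Non-CYP routes (48%) are unchanged.
Relative clearance = 0.078 + 0.48 = 0.558.
With dosing unchanged, steady-state concentration scales as 1/CL: 52.6 / 0.558 = 94.3 mg/L.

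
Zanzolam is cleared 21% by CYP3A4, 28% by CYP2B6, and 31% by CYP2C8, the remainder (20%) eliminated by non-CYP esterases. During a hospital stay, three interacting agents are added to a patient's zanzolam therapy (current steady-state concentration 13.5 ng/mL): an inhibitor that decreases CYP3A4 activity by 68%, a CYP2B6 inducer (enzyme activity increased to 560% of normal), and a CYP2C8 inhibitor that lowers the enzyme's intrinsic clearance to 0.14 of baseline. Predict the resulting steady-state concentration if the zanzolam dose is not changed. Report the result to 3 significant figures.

The CYP3A4 pathway (21% of clearance) drops to 0.32× activity: 0.21 × 0.32 = 0.0672.
The CYP2B6 pathway (28% of clearance) is boosted to 5.6× activity: 0.28 × 5.6 = 1.568.
The CYP2C8 pathway (31% of clearance) falls to 0.14× activity: 0.31 × 0.14 = 0.0434.
Non-CYP routes (20%) are unchanged.
CL_new/CL_old = 0.0672 + 1.568 + 0.0434 + 0.2 = 1.8786.
New steady-state concentration = 13.5 / 1.8786 = 7.19 ng/mL (concentration scales inversely with clearance).

7.19 ng/mL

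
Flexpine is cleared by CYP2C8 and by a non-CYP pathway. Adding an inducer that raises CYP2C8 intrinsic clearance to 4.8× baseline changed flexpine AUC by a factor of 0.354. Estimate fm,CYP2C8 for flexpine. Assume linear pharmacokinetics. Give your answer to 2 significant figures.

0.48

Write x for the fraction cleared via CYP2C8. The observed AUC change means clearance rose to 1/0.354 = 2.825 of baseline.
Setting x·4.8 + (1 − x) = 2.825 and solving: x = (2.825 − 1)/(4.8 − 1) = 0.48.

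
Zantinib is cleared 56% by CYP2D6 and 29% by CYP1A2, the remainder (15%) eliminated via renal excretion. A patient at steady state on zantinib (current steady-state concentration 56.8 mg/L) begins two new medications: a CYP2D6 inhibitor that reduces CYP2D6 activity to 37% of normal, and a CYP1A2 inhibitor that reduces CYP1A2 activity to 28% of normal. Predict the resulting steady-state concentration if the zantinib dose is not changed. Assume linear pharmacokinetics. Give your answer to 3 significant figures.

The CYP2D6 pathway (56% of clearance) drops to 0.37× activity: 0.56 × 0.37 = 0.2072.
The CYP1A2 pathway (29% of clearance) is reduced to 0.28× activity: 0.29 × 0.28 = 0.0812.
The remaining 15% of clearance is unaffected.
New clearance relative to baseline: 0.2072 + 0.0812 + 0.15 = 0.4384.
Steady-state concentration ∝ 1/CL: new value = 56.8 / 0.4384 = 130 mg/L.

130 mg/L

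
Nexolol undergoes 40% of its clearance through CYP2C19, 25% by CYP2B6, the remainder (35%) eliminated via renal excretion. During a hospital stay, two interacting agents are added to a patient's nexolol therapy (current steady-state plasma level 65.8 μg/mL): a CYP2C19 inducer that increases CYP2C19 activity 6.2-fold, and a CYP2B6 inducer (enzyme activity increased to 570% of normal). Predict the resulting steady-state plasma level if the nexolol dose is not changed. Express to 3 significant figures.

The CYP2C19 pathway (40% of clearance) rises to 6.2× activity: 0.4 × 6.2 = 2.48.
The CYP2B6 pathway (25% of clearance) rises to 5.7× activity: 0.25 × 5.7 = 1.425.
The remaining 35% of clearance is unaffected.
New clearance relative to baseline: 2.48 + 1.425 + 0.35 = 4.255.
Dividing the baseline by the relative clearance: 65.8 / 4.255 = 15.5 μg/mL.

15.5 μg/mL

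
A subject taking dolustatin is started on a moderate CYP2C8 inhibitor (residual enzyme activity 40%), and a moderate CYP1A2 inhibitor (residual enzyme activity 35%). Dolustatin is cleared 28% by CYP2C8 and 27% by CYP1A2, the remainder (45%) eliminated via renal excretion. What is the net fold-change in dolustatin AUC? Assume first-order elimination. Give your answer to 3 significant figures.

The CYP2C8 pathway (28% of clearance) is reduced to 0.4× activity: 0.28 × 0.4 = 0.112.
The CYP1A2 pathway (27% of clearance) falls to 0.35× activity: 0.27 × 0.35 = 0.0945.
The remaining 45% of clearance is unaffected.
CL_new/CL_old = 0.112 + 0.0945 + 0.45 = 0.6565.
AUC ∝ 1/CL: fold-change = 1 / 0.6565 = 1.52.

1.52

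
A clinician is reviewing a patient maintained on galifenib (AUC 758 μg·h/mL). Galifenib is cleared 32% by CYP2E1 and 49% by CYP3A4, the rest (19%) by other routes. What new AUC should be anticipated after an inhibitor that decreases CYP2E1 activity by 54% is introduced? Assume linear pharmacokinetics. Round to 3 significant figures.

CYP2E1: 0.32 × 0.46 = 0.1472
CYP3A4: 0.49 (unchanged)
Other: 0.19 (unchanged)
Relative clearance = 0.1472 + 0.49 + 0.19 = 0.8272.
AUC ∝ 1/CL, so new value = 758 / 0.8272 = 916 μg·h/mL.

916 μg·h/mL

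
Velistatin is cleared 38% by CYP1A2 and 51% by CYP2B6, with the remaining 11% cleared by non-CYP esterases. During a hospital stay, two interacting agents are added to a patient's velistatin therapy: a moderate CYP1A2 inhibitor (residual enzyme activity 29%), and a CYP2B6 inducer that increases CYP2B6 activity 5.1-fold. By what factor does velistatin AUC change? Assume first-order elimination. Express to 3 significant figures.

0.354

The CYP1A2 pathway (38% of clearance) falls to 0.29× activity: 0.38 × 0.29 = 0.1102.
The CYP2B6 pathway (51% of clearance) is boosted to 5.1× activity: 0.51 × 5.1 = 2.601.
Non-CYP routes (11%) are unchanged.
Relative clearance = 0.1102 + 2.601 + 0.11 = 2.8212.
AUC ∝ 1/CL: fold-change = 1 / 2.8212 = 0.354.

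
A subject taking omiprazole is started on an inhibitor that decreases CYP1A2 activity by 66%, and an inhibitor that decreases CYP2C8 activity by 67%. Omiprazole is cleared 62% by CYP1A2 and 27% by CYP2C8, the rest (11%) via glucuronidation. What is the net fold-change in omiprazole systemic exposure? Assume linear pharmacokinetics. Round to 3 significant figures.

CYP1A2: 0.62 × 0.34 = 0.2108
CYP2C8: 0.27 × 0.33 = 0.0891
Other: 0.11 (unchanged)
Relative clearance = 0.2108 + 0.0891 + 0.11 = 0.4099.
Systemic exposure ∝ 1/CL: fold-change = 1 / 0.4099 = 2.44.

2.44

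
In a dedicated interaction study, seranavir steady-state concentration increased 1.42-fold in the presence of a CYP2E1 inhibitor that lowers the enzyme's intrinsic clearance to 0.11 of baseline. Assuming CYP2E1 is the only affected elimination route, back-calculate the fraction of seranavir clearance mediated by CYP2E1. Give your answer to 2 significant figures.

0.33

Let x = fm,CYP2E1. Because steady-state concentration ∝ 1/CL, relative clearance fell to 1/1.42 = 0.7042.
Setting x·0.11 + (1 − x) = 0.7042 and solving: x = (0.7042 − 1)/(0.11 − 1) = 0.33.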